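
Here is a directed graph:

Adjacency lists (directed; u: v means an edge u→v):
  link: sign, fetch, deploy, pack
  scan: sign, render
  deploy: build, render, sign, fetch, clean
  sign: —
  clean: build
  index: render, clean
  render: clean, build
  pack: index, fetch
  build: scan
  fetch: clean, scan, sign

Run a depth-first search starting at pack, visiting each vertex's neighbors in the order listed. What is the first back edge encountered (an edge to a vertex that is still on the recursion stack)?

DFS from pack (visiting each vertex's neighbors in the order listed); mark gray on enter, black on exit:
pack gray
  index gray
    render gray
      clean gray
        build gray
          scan gray
            sign gray
            sign black
            scan→render: render is gray → back edge
First back edge: scan → render.

scan->render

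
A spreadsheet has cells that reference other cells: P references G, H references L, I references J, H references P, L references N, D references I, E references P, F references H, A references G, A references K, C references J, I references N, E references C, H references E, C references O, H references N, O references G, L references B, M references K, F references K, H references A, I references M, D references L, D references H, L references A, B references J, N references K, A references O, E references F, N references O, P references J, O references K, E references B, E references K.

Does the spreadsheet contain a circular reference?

Yes

DFS with white/gray/black marking, starting from A:
A gray
  G gray
  G black
  K gray
  K black
  O gray
    O→K: K black — skip
    O→G: G black — skip
  O black
A black
B gray
  J gray
  J black
B black
C gray
  C→J: J black — skip
  C→O: O black — skip
C black
D gray
  I gray
    N gray
      N→K: K black — skip
      N→O: O black — skip
    N black
    M gray
      M→K: K black — skip
    M black
    I→J: J black — skip
  I black
  H gray
    L gray
      L→N: N black — skip
      L→B: B black — skip
      L→A: A black — skip
    L black
    P gray
      P→J: J black — skip
      P→G: G black — skip
    P black
    E gray
      E→P: P black — skip
      F gray
        F→K: K black — skip
        F→H: H is gray → back edge
Back edge found, so a cycle exists: H → E → F → H.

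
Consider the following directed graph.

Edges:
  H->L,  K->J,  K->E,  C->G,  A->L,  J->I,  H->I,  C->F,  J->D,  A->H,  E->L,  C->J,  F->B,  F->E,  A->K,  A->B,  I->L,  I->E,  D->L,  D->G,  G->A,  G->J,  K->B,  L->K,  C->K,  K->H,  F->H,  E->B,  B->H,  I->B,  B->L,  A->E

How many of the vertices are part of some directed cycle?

A vertex is on a directed cycle iff it belongs to a strongly connected component of size ≥ 2 (or has a self-loop).
The vertices on cycles are {A, B, D, E, G, H, I, J, K, L} — 10 in total.

10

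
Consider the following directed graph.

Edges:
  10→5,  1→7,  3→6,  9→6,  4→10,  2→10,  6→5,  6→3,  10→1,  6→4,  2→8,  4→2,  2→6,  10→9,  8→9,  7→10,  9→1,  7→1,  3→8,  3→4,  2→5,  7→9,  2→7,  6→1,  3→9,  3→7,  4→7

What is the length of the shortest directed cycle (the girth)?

For each vertex v, BFS finds the shortest path from v back to v.
The shortest such closed walk is 6 → 3 → 6, length 2.

2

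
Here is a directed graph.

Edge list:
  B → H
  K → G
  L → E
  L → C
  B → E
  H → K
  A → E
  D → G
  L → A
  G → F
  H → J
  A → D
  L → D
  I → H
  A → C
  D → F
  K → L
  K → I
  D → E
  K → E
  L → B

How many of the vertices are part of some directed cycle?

5

A vertex is on a directed cycle iff it belongs to a strongly connected component of size ≥ 2 (or has a self-loop).
The vertices on cycles are {B, H, I, K, L} — 5 in total.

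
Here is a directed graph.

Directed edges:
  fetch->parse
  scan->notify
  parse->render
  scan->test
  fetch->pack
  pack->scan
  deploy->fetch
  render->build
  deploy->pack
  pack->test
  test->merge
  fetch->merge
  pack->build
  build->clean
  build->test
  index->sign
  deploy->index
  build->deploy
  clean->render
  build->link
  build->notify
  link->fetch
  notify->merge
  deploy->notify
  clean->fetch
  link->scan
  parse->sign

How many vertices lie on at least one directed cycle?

A vertex is on a directed cycle iff it belongs to a strongly connected component of size ≥ 2 (or has a self-loop).
The vertices on cycles are {link, pack, build, clean, fetch, parse, deploy, render} — 8 in total.

8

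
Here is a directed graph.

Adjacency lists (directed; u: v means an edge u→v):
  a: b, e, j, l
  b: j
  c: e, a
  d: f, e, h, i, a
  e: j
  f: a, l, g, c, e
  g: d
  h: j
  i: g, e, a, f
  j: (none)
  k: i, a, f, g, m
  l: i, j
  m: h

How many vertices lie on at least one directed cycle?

7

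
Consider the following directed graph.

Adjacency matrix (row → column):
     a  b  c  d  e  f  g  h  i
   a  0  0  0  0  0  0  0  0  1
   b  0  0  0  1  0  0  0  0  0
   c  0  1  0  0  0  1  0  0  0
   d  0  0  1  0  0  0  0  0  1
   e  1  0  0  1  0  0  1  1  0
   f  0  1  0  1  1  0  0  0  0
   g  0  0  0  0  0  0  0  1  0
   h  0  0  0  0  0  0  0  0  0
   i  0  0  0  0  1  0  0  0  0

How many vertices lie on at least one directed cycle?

A vertex is on a directed cycle iff it belongs to a strongly connected component of size ≥ 2 (or has a self-loop).
The vertices on cycles are {a, b, c, d, e, f, i} — 7 in total.

7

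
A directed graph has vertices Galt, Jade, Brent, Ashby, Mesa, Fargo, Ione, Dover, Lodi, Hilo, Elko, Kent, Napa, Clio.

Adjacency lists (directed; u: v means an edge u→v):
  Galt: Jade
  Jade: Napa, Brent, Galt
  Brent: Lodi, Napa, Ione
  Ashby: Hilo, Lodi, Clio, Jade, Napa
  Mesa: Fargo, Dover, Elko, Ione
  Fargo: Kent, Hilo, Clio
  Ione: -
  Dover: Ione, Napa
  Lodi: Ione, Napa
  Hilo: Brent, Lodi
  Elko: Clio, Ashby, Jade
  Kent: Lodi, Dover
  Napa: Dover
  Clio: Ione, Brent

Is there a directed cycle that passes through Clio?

Clio lies on a cycle iff there is a path from Clio back to itself.
Exploring from Clio, it never reaches itself; equivalently, its strongly connected component is a singleton.

No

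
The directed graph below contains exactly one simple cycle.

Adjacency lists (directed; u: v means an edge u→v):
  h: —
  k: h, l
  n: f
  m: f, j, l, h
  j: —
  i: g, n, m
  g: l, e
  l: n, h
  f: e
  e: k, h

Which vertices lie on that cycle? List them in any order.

e, f, k, l, n

DFS with gray/black marking from n:
n gray
  f gray
    e gray
      k gray
        h gray
        h black
        l gray
          l→n: n is gray → back edge
Back edge closes the cycle n → f → e → k → l → n; its vertices are {e, f, k, l, n}.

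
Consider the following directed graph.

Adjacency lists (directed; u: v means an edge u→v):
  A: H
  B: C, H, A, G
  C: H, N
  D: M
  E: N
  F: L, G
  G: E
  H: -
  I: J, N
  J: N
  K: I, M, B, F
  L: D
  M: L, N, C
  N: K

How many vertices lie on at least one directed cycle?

12

A vertex is on a directed cycle iff it belongs to a strongly connected component of size ≥ 2 (or has a self-loop).
The vertices on cycles are {B, C, D, E, F, G, I, J, K, L, M, N} — 12 in total.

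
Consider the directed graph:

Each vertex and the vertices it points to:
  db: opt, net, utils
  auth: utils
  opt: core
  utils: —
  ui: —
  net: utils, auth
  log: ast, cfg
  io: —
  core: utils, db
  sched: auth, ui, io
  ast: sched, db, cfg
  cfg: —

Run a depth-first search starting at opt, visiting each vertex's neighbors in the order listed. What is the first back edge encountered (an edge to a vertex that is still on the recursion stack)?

DFS from opt (visiting each vertex's neighbors in the order listed); mark gray on enter, black on exit:
opt gray
  core gray
    utils gray
    utils black
    db gray
      db→opt: opt is gray → back edge
First back edge: db → opt.

db->opt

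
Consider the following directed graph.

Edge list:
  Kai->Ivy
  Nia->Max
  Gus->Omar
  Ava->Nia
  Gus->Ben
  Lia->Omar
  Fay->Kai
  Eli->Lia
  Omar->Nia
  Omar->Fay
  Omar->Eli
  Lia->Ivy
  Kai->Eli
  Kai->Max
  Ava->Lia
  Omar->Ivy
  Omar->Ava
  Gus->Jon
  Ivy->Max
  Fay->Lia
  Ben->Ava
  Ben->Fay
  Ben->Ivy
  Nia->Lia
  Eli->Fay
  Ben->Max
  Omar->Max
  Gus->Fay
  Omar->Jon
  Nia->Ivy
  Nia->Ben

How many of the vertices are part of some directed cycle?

8

A vertex is on a directed cycle iff it belongs to a strongly connected component of size ≥ 2 (or has a self-loop).
The vertices on cycles are {Ava, Ben, Eli, Fay, Kai, Lia, Nia, Omar} — 8 in total.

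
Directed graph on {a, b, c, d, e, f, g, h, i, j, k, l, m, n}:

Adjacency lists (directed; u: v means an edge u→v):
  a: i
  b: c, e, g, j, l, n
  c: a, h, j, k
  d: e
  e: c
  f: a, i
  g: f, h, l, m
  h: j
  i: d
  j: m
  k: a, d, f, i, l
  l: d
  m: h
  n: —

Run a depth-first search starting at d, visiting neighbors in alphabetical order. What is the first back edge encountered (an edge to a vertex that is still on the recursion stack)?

DFS from d (visiting neighbors in alphabetical order); mark gray on enter, black on exit:
d gray
  e gray
    c gray
      a gray
        i gray
          i→d: d is gray → back edge
First back edge: i → d.

i→d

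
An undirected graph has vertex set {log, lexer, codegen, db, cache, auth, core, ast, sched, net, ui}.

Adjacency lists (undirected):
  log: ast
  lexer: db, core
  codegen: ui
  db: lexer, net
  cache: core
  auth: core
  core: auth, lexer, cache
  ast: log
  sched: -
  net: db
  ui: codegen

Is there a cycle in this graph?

DFS, tracking each vertex's parent; an edge to a visited non-parent vertex closes a cycle.
Start from db:
visit db (parent –)
  visit lexer (parent db)
    lexer–db: parent, skip
    visit core (parent lexer)
      visit auth (parent core)
        auth–core: parent, skip
      core–lexer: parent, skip
      visit cache (parent core)
        cache–core: parent, skip
  visit net (parent db)
    net–db: parent, skip
visit log (parent –)
  visit ast (parent log)
    ast–log: parent, skip
visit codegen (parent –)
  visit ui (parent codegen)
    ui–codegen: parent, skip
visit sched (parent –)
No non-parent visited neighbor found — the graph is a forest.

No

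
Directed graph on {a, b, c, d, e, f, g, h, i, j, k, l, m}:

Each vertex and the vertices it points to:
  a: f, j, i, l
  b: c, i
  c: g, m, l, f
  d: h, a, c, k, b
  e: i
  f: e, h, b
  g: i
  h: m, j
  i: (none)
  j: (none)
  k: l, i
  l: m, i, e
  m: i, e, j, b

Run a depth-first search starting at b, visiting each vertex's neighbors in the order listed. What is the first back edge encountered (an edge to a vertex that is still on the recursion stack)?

DFS from b (visiting each vertex's neighbors in the order listed); mark gray on enter, black on exit:
b gray
  c gray
    g gray
      i gray
      i black
    g black
    m gray
      m→i: i black — skip
      e gray
        e→i: i black — skip
      e black
      j gray
      j black
      m→b: b is gray → back edge
First back edge: m → b.

m→b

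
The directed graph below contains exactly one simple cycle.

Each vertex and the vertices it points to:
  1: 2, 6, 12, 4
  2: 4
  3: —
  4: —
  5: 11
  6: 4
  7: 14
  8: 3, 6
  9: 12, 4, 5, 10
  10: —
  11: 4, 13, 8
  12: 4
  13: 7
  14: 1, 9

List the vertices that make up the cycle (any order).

DFS with gray/black marking from 11:
11 gray
  4 gray
  4 black
  13 gray
    7 gray
      14 gray
        1 gray
          2 gray
            2→4: 4 black — skip
          2 black
          6 gray
            6→4: 4 black — skip
          6 black
          12 gray
            12→4: 4 black — skip
          12 black
          1→4: 4 black — skip
        1 black
        9 gray
          9→12: 12 black — skip
          9→4: 4 black — skip
          5 gray
            5→11: 11 is gray → back edge
Back edge closes the cycle 11 → 13 → 7 → 14 → 9 → 5 → 11; its vertices are {5, 7, 9, 11, 13, 14}.

5, 7, 9, 11, 13, 14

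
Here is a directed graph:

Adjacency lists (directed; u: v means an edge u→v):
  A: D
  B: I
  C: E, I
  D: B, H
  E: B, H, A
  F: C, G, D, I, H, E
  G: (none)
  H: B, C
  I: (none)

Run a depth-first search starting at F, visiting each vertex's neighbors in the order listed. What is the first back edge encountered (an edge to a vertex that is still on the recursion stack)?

DFS from F (visiting each vertex's neighbors in the order listed); mark gray on enter, black on exit:
F gray
  C gray
    E gray
      B gray
        I gray
        I black
      B black
      H gray
        H→B: B black — skip
        H→C: C is gray → back edge
First back edge: H → C.

H→C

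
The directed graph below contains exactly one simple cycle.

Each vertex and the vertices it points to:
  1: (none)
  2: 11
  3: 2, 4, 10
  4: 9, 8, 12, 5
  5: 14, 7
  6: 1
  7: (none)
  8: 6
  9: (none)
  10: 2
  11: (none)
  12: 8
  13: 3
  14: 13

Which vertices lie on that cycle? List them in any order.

3, 4, 5, 13, 14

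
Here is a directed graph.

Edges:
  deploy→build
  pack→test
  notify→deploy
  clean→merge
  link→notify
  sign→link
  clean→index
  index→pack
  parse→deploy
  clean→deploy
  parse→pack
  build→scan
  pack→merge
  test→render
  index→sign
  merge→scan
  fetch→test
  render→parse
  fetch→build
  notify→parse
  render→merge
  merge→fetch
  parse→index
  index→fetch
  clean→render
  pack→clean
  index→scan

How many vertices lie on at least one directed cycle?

11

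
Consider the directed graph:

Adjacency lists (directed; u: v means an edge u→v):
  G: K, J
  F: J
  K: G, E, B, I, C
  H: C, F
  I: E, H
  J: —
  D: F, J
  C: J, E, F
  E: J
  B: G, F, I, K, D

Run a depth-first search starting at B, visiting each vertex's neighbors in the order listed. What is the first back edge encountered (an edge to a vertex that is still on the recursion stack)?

K→G

DFS from B (visiting each vertex's neighbors in the order listed); mark gray on enter, black on exit:
B gray
  G gray
    K gray
      K→G: G is gray → back edge
First back edge: K → G.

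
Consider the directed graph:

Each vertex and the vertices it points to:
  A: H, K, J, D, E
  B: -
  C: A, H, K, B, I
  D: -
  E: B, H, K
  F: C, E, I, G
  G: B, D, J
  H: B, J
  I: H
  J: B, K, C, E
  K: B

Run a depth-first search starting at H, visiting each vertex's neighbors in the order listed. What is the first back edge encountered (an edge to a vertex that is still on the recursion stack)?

A→H

DFS from H (visiting each vertex's neighbors in the order listed); mark gray on enter, black on exit:
H gray
  B gray
  B black
  J gray
    J→B: B black — skip
    K gray
      K→B: B black — skip
    K black
    C gray
      A gray
        A→H: H is gray → back edge
First back edge: A → H.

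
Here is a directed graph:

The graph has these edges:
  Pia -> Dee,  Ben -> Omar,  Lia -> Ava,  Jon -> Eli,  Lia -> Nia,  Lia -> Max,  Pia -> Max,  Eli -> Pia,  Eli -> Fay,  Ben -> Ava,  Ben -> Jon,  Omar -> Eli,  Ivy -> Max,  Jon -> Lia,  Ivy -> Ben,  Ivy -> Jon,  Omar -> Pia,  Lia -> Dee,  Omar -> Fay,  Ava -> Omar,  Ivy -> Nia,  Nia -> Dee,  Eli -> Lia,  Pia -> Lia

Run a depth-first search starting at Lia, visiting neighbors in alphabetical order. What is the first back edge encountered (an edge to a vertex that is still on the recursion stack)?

DFS from Lia (visiting neighbors in alphabetical order); mark gray on enter, black on exit:
Lia gray
  Ava gray
    Omar gray
      Eli gray
        Fay gray
        Fay black
        Eli→Lia: Lia is gray → back edge
First back edge: Eli → Lia.

Eli→Lia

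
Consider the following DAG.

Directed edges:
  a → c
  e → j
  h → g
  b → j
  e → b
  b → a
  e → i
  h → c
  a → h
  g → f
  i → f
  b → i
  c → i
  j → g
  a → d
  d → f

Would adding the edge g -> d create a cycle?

No

Adding g→d creates a cycle iff d can already reach g.
Explore from d: no path reaches g. The graph stays acyclic.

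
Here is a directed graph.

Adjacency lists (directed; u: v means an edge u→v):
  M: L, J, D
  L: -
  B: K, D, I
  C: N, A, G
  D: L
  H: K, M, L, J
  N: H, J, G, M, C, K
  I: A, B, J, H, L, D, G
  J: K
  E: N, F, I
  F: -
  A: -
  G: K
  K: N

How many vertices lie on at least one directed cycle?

9

A vertex is on a directed cycle iff it belongs to a strongly connected component of size ≥ 2 (or has a self-loop).
The vertices on cycles are {B, C, G, H, I, J, K, M, N} — 9 in total.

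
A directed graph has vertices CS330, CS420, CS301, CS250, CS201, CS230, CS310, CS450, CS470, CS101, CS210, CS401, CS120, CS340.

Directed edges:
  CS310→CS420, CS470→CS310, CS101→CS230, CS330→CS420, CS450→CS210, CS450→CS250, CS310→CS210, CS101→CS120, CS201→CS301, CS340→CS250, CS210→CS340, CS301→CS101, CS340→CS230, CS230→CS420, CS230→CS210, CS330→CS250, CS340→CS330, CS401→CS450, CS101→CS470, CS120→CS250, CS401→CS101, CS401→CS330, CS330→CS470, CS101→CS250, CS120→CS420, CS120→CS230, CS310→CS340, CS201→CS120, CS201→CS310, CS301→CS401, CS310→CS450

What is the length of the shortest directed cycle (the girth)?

3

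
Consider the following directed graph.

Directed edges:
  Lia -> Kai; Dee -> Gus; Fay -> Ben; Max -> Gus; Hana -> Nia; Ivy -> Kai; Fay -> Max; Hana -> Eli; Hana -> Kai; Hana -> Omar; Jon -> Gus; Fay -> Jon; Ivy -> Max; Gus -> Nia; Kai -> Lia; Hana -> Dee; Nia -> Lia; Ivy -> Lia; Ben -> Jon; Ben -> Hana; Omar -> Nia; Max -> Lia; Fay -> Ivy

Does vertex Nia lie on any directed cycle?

No

Nia lies on a cycle iff there is a path from Nia back to itself.
Exploring from Nia, it never reaches itself; equivalently, its strongly connected component is a singleton.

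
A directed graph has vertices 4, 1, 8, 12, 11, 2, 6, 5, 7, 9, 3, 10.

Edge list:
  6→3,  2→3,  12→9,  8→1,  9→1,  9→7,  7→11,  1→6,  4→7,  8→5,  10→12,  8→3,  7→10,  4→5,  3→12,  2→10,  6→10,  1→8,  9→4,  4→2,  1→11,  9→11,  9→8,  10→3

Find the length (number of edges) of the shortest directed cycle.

2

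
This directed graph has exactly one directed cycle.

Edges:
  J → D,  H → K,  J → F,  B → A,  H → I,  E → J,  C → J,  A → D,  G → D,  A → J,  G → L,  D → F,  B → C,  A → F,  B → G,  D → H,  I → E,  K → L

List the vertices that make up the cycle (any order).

D, E, H, I, J

DFS with gray/black marking from D:
D gray
  H gray
    K gray
      L gray
      L black
    K black
    I gray
      E gray
        J gray
          F gray
          F black
          J→D: D is gray → back edge
Back edge closes the cycle D → H → I → E → J → D; its vertices are {D, E, H, I, J}.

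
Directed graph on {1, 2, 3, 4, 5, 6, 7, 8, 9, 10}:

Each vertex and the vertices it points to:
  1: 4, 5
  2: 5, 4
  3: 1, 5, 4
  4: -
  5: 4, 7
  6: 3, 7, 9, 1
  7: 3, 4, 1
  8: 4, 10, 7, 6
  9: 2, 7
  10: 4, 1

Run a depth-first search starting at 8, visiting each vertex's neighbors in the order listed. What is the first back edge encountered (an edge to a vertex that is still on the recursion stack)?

3->1

DFS from 8 (visiting each vertex's neighbors in the order listed); mark gray on enter, black on exit:
8 gray
  4 gray
  4 black
  10 gray
    10→4: 4 black — skip
    1 gray
      1→4: 4 black — skip
      5 gray
        5→4: 4 black — skip
        7 gray
          3 gray
            3→1: 1 is gray → back edge
First back edge: 3 → 1.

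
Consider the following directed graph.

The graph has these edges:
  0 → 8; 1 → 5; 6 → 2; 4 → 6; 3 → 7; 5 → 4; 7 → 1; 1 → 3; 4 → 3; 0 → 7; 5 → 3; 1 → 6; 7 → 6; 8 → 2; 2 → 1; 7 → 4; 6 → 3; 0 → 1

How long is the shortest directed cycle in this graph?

For each vertex v, BFS finds the shortest path from v back to v.
The shortest such closed walk is 7 → 1 → 3 → 7, length 3.

3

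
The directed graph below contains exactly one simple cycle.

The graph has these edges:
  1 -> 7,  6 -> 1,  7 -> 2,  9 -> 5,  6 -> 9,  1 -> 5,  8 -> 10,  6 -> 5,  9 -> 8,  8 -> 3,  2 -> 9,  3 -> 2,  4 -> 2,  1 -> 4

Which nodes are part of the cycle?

2, 3, 8, 9

DFS with gray/black marking from 9:
9 gray
  5 gray
  5 black
  8 gray
    3 gray
      2 gray
        2→9: 9 is gray → back edge
Back edge closes the cycle 9 → 8 → 3 → 2 → 9; its vertices are {2, 3, 8, 9}.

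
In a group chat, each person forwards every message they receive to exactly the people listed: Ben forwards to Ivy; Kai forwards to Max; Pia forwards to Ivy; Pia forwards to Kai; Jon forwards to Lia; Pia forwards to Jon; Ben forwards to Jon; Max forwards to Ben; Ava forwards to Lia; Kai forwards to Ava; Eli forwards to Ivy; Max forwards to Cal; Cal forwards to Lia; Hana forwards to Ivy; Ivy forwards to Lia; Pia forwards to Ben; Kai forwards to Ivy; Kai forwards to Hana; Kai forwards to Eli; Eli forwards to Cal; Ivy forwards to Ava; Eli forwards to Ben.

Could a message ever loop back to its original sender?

DFS with white/gray/black marking, starting from Cal:
Cal gray
  Lia gray
  Lia black
Cal black
Ava gray
  Ava→Lia: Lia black — skip
Ava black
Ivy gray
  Ivy→Ava: Ava black — skip
  Ivy→Lia: Lia black — skip
Ivy black
Kai gray
  Eli gray
    Ben gray
      Jon gray
        Jon→Lia: Lia black — skip
      Jon black
      Ben→Ivy: Ivy black — skip
    Ben black
    Eli→Cal: Cal black — skip
    Eli→Ivy: Ivy black — skip
  Eli black
  Kai→Ava: Ava black — skip
  Kai→Ivy: Ivy black — skip
  Max gray
    Max→Ben: Ben black — skip
    Max→Cal: Cal black — skip
  Max black
  Hana gray
    Hana→Ivy: Ivy black — skip
  Hana black
Kai black
Pia gray
  Pia→Ben: Ben black — skip
  Pia→Kai: Kai black — skip
  Pia→Jon: Jon black — skip
  Pia→Ivy: Ivy black — skip
Pia black
Every edge goes to a white or black vertex — no back edge, so the graph is acyclic.

No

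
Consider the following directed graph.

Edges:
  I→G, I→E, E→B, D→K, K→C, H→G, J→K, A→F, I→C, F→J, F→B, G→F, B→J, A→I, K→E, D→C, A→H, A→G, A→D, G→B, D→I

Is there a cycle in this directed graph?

Yes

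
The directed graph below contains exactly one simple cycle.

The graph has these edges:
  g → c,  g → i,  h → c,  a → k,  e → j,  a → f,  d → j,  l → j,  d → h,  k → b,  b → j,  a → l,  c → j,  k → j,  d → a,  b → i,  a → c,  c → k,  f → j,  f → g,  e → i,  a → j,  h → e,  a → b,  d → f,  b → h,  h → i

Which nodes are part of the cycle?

DFS with gray/black marking from h:
h gray
  i gray
  i black
  e gray
    e→i: i black — skip
    j gray
    j black
  e black
  c gray
    k gray
      b gray
        b→i: i black — skip
        b→h: h is gray → back edge
Back edge closes the cycle h → c → k → b → h; its vertices are {b, c, h, k}.

b, c, h, k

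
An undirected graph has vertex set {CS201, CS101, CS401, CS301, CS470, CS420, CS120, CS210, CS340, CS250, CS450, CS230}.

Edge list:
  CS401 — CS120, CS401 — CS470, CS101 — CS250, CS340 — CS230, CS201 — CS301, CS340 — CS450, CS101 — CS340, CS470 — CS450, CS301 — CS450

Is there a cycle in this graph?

DFS, tracking each vertex's parent; an edge to a visited non-parent vertex closes a cycle.
Start from CS450:
visit CS450 (parent –)
  visit CS470 (parent CS450)
    visit CS401 (parent CS470)
      CS401–CS470: parent, skip
      visit CS120 (parent CS401)
        CS120–CS401: parent, skip
    CS470–CS450: parent, skip
  visit CS340 (parent CS450)
    CS340–CS450: parent, skip
    visit CS101 (parent CS340)
      visit CS250 (parent CS101)
        CS250–CS101: parent, skip
      CS101–CS340: parent, skip
    visit CS230 (parent CS340)
      CS230–CS340: parent, skip
  visit CS301 (parent CS450)
    CS301–CS450: parent, skip
    visit CS201 (parent CS301)
      CS201–CS301: parent, skip
visit CS420 (parent –)
visit CS210 (parent –)
No non-parent visited neighbor found — the graph is a forest.

No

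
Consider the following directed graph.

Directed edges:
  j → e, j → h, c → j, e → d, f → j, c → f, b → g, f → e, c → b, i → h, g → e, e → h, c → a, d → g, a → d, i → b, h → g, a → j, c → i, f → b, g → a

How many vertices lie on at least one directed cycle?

A vertex is on a directed cycle iff it belongs to a strongly connected component of size ≥ 2 (or has a self-loop).
The vertices on cycles are {a, d, e, g, h, j} — 6 in total.

6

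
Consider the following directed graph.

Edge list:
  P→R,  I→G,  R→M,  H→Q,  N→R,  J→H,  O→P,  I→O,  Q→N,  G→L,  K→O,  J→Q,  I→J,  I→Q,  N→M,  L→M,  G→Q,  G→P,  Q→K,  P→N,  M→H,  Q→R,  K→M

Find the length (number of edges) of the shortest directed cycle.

For each vertex v, BFS finds the shortest path from v back to v.
The shortest such closed walk is H → Q → N → M → H, length 4.

4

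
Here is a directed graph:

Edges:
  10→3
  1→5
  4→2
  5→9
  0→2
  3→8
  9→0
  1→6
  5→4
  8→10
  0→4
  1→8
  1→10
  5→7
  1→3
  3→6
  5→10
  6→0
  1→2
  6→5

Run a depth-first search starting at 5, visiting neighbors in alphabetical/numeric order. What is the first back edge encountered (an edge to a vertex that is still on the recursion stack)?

DFS from 5 (visiting neighbors in alphabetical/numeric order); mark gray on enter, black on exit:
5 gray
  4 gray
    2 gray
    2 black
  4 black
  7 gray
  7 black
  9 gray
    0 gray
      0→2: 2 black — skip
      0→4: 4 black — skip
    0 black
  9 black
  10 gray
    3 gray
      6 gray
        6→0: 0 black — skip
        6→5: 5 is gray → back edge
First back edge: 6 → 5.

6→5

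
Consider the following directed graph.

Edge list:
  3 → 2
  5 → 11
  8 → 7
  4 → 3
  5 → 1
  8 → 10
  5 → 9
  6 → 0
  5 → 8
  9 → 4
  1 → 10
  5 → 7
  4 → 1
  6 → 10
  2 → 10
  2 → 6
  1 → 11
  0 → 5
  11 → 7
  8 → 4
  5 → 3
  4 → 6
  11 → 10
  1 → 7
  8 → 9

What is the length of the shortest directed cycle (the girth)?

5

For each vertex v, BFS finds the shortest path from v back to v.
The shortest such closed walk is 0 → 5 → 3 → 2 → 6 → 0, length 5.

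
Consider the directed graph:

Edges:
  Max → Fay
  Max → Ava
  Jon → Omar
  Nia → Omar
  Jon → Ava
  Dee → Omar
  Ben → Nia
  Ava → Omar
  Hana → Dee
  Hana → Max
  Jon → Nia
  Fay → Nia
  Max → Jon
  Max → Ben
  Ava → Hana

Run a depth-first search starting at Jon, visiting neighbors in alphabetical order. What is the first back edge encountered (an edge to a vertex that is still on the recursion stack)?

Max→Ava

DFS from Jon (visiting neighbors in alphabetical order); mark gray on enter, black on exit:
Jon gray
  Ava gray
    Hana gray
      Dee gray
        Omar gray
        Omar black
      Dee black
      Max gray
        Max→Ava: Ava is gray → back edge
First back edge: Max → Ava.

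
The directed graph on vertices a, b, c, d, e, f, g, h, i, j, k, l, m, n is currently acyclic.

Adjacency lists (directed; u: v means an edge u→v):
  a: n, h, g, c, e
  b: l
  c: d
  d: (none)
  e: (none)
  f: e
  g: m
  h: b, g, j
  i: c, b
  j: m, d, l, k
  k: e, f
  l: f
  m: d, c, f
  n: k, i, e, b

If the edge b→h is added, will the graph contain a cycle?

Yes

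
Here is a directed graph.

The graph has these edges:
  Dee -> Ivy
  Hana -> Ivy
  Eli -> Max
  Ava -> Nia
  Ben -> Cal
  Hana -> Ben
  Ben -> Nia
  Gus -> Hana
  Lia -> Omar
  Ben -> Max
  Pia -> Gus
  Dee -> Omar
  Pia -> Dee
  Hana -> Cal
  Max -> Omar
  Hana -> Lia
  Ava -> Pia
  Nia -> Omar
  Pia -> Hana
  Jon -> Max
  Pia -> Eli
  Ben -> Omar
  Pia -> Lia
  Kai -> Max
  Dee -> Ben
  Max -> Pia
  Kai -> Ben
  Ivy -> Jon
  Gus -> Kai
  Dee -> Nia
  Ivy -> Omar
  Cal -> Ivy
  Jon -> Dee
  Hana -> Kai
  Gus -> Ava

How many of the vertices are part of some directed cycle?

A vertex is on a directed cycle iff it belongs to a strongly connected component of size ≥ 2 (or has a self-loop).
The vertices on cycles are {Ava, Ben, Cal, Dee, Eli, Gus, Ivy, Jon, Kai, Max, Pia, Hana} — 12 in total.

12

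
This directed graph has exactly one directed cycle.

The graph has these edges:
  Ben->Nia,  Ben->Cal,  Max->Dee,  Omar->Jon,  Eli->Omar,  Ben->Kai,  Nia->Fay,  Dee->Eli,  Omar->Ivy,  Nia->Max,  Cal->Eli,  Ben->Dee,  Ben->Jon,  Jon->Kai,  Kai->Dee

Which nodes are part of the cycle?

DFS with gray/black marking from Eli:
Eli gray
  Omar gray
    Jon gray
      Kai gray
        Dee gray
          Dee→Eli: Eli is gray → back edge
Back edge closes the cycle Eli → Omar → Jon → Kai → Dee → Eli; its vertices are {Dee, Eli, Jon, Kai, Omar}.

Dee, Eli, Jon, Kai, Omar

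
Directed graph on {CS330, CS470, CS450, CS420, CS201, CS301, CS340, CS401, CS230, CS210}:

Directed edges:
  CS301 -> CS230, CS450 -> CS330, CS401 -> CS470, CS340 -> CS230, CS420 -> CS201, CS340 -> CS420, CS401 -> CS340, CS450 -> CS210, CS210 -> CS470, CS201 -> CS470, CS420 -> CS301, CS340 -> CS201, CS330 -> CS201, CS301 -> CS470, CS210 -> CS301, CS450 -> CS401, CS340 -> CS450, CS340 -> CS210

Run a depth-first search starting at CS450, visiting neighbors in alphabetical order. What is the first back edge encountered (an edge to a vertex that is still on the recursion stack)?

CS340->CS450

DFS from CS450 (visiting neighbors in alphabetical order); mark gray on enter, black on exit:
CS450 gray
  CS210 gray
    CS301 gray
      CS230 gray
      CS230 black
      CS470 gray
      CS470 black
    CS301 black
    CS210→CS470: CS470 black — skip
  CS210 black
  CS330 gray
    CS201 gray
      CS201→CS470: CS470 black — skip
    CS201 black
  CS330 black
  CS401 gray
    CS340 gray
      CS340→CS201: CS201 black — skip
      CS340→CS210: CS210 black — skip
      CS340→CS230: CS230 black — skip
      CS420 gray
        CS420→CS201: CS201 black — skip
        CS420→CS301: CS301 black — skip
      CS420 black
      CS340→CS450: CS450 is gray → back edge
First back edge: CS340 → CS450.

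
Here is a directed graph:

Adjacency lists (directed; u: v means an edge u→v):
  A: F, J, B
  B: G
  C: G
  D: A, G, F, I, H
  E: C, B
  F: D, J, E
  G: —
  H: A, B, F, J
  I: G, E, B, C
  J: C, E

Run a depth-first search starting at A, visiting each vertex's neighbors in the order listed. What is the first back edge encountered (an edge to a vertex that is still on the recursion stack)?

DFS from A (visiting each vertex's neighbors in the order listed); mark gray on enter, black on exit:
A gray
  F gray
    D gray
      D→A: A is gray → back edge
First back edge: D → A.

D→A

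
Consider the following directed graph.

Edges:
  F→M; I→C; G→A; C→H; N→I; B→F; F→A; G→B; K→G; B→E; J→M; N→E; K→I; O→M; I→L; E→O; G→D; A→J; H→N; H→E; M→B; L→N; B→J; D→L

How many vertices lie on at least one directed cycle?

A vertex is on a directed cycle iff it belongs to a strongly connected component of size ≥ 2 (or has a self-loop).
The vertices on cycles are {A, B, C, E, F, H, I, J, L, M, N, O} — 12 in total.

12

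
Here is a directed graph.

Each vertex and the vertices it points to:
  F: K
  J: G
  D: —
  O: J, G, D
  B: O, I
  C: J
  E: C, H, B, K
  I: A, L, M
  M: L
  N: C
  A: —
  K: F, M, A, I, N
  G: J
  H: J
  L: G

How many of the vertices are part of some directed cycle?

A vertex is on a directed cycle iff it belongs to a strongly connected component of size ≥ 2 (or has a self-loop).
The vertices on cycles are {F, G, J, K} — 4 in total.

4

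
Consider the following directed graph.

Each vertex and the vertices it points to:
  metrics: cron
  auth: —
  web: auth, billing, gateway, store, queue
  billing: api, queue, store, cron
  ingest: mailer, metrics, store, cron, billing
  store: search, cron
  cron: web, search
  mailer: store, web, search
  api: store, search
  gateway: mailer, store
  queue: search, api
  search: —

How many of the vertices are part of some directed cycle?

8

A vertex is on a directed cycle iff it belongs to a strongly connected component of size ≥ 2 (or has a self-loop).
The vertices on cycles are {api, web, cron, queue, store, mailer, billing, gateway} — 8 in total.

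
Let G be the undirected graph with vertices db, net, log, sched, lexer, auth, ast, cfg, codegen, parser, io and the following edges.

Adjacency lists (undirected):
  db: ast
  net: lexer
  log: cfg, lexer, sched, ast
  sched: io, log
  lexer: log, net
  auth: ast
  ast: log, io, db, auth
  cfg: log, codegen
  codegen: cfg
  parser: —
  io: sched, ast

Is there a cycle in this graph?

Yes

DFS, tracking each vertex's parent; an edge to a visited non-parent vertex closes a cycle.
Start from sched:
visit sched (parent –)
  visit io (parent sched)
    io–sched: parent, skip
    visit ast (parent io)
      visit log (parent ast)
        visit cfg (parent log)
          cfg–log: parent, skip
          visit codegen (parent cfg)
            codegen–cfg: parent, skip
        visit lexer (parent log)
          lexer–log: parent, skip
          visit net (parent lexer)
            net–lexer: parent, skip
        log–sched: sched visited and ≠ parent → cycle
Cycle: sched – io – ast – log – sched.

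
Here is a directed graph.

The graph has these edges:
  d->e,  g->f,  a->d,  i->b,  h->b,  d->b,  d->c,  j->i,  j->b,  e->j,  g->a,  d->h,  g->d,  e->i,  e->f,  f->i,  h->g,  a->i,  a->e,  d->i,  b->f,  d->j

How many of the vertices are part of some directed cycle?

7

A vertex is on a directed cycle iff it belongs to a strongly connected component of size ≥ 2 (or has a self-loop).
The vertices on cycles are {a, b, d, f, g, h, i} — 7 in total.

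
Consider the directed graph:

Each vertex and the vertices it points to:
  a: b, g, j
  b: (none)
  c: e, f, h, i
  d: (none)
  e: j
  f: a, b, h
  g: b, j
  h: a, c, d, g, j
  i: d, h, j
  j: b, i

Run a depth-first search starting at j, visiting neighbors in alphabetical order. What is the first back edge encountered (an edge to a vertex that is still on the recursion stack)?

g->j

DFS from j (visiting neighbors in alphabetical order); mark gray on enter, black on exit:
j gray
  b gray
  b black
  i gray
    d gray
    d black
    h gray
      a gray
        a→b: b black — skip
        g gray
          g→b: b black — skip
          g→j: j is gray → back edge
First back edge: g → j.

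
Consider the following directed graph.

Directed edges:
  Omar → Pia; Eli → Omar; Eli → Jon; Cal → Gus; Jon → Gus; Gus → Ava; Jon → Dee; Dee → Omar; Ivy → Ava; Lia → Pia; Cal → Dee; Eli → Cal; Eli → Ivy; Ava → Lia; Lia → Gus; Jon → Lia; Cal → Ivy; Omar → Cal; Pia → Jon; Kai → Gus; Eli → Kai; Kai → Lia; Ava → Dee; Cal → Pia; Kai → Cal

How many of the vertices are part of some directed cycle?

9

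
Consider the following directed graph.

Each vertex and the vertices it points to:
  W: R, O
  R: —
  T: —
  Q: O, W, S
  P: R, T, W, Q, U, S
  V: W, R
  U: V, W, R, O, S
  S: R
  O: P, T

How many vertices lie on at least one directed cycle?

A vertex is on a directed cycle iff it belongs to a strongly connected component of size ≥ 2 (or has a self-loop).
The vertices on cycles are {O, P, Q, U, V, W} — 6 in total.

6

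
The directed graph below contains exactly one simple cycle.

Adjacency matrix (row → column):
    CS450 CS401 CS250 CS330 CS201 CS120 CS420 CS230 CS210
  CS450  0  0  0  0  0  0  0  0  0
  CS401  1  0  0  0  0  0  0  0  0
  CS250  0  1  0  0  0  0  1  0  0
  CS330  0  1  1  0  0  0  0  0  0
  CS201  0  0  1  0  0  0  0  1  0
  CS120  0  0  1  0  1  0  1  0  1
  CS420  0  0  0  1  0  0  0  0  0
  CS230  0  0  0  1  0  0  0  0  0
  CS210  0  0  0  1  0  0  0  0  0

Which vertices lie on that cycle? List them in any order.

DFS with gray/black marking from CS420:
CS420 gray
  CS330 gray
    CS250 gray
      CS401 gray
        CS450 gray
        CS450 black
      CS401 black
      CS250→CS420: CS420 is gray → back edge
Back edge closes the cycle CS420 → CS330 → CS250 → CS420; its vertices are {CS250, CS330, CS420}.

CS250, CS330, CS420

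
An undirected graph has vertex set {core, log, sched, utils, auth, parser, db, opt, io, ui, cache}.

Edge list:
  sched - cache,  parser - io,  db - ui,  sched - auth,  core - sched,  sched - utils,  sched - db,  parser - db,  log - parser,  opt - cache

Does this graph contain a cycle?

No

DFS, tracking each vertex's parent; an edge to a visited non-parent vertex closes a cycle.
Start from db:
visit db (parent –)
  visit parser (parent db)
    visit log (parent parser)
      log–parser: parent, skip
    visit io (parent parser)
      io–parser: parent, skip
    parser–db: parent, skip
  visit ui (parent db)
    ui–db: parent, skip
  visit sched (parent db)
    visit utils (parent sched)
      utils–sched: parent, skip
    sched–db: parent, skip
    visit core (parent sched)
      core–sched: parent, skip
    visit auth (parent sched)
      auth–sched: parent, skip
    visit cache (parent sched)
      visit opt (parent cache)
        opt–cache: parent, skip
      cache–sched: parent, skip
No non-parent visited neighbor found — the graph is a forest.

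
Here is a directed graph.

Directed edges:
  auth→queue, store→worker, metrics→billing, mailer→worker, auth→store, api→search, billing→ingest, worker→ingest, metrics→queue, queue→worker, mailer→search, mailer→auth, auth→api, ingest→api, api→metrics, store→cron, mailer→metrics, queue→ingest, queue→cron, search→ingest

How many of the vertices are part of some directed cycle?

7

A vertex is on a directed cycle iff it belongs to a strongly connected component of size ≥ 2 (or has a self-loop).
The vertices on cycles are {api, queue, ingest, search, worker, billing, metrics} — 7 in total.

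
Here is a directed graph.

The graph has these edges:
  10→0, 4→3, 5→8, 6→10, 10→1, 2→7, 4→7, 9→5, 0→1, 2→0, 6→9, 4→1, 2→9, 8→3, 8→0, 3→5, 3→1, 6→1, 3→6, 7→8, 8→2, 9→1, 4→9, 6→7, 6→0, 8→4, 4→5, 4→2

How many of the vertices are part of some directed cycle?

8

A vertex is on a directed cycle iff it belongs to a strongly connected component of size ≥ 2 (or has a self-loop).
The vertices on cycles are {2, 3, 4, 5, 6, 7, 8, 9} — 8 in total.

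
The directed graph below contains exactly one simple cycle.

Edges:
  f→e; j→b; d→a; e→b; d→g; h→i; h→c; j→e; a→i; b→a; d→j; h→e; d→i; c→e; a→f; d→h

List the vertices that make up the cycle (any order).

DFS with gray/black marking from a:
a gray
  i gray
  i black
  f gray
    e gray
      b gray
        b→a: a is gray → back edge
Back edge closes the cycle a → f → e → b → a; its vertices are {a, b, e, f}.

a, b, e, f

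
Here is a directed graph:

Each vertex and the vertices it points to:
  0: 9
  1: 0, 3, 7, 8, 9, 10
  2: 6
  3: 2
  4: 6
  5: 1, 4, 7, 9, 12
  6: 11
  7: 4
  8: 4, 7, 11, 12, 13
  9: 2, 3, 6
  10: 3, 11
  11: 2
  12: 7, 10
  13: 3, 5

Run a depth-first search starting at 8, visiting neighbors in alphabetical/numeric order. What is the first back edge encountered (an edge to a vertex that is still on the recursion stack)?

DFS from 8 (visiting neighbors in alphabetical/numeric order); mark gray on enter, black on exit:
8 gray
  4 gray
    6 gray
      11 gray
        2 gray
          2→6: 6 is gray → back edge
First back edge: 2 → 6.

2→6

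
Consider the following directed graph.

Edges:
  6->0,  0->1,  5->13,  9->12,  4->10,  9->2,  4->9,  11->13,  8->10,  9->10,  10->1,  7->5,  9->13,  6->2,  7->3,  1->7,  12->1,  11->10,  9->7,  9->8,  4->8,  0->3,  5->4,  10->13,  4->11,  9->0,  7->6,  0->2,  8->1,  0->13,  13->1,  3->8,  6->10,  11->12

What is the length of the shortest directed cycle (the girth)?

For each vertex v, BFS finds the shortest path from v back to v.
The shortest such closed walk is 5 → 4 → 9 → 7 → 5, length 4.

4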